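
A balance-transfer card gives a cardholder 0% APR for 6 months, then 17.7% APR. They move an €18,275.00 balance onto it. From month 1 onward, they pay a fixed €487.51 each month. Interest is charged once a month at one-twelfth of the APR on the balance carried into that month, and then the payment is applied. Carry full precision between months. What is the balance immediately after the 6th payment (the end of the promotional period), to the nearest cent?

€15,349.94

Promo months 1–6 at r₀ = 0%/12 = 0; months 7+ at r₁ = 17.7%/12 = 0.01475.
After month 6 (no interest yet): B = €18,275.00 − 6·€487.51 = €15,349.94.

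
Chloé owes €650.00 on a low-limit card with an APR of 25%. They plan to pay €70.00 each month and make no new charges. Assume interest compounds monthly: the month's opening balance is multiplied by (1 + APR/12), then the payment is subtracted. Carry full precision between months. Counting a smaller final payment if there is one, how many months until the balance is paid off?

Monthly rate r = 25%/12 = 2.08333% = 0.0208333.
Recurrence: B ← B·(1+r) − €70.00.
Month 1: interest €13.54; balance after payment €593.54.
Month 2: interest €12.37; balance after payment €535.91.
Closed form: n = −ln(1 − rB₀/P)/ln(1+r) = −ln(0.80655)/ln(1.02083) ≈ 10.427, so the balance reaches zero during payment 11.

11 payments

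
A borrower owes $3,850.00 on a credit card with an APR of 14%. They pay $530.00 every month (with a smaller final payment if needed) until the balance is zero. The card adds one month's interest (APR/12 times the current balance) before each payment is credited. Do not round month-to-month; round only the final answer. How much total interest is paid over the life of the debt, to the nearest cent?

Monthly rate r = 14%/12 = 1.16667% = 0.0116667.
Payoff takes n = ⌈−ln(1 − rB₀/P)/ln(1+r)⌉ = ⌈7.635⌉ = 8 payments; the last is $337.12.
Total paid = 7·$530.00 + $337.12 = $4,047.12.
Total interest = total paid − principal = $4,047.12 − $3,850.00 = $197.12.

$197.12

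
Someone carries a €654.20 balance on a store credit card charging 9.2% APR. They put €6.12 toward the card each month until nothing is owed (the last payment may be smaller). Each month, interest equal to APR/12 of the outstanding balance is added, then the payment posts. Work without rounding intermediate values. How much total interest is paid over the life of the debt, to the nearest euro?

€718

Monthly rate r = 9.2%/12 = 0.766667% = 0.00766667.
Payoff takes n = ⌈−ln(1 − rB₀/P)/ln(1+r)⌉ = ⌈224.185⌉ = 225 payments; the last is €1.14.
Total paid = 224·€6.12 + €1.14 = €1,372.02.
Total interest = total paid − principal = €1,372.02 − €654.20 = €717.82.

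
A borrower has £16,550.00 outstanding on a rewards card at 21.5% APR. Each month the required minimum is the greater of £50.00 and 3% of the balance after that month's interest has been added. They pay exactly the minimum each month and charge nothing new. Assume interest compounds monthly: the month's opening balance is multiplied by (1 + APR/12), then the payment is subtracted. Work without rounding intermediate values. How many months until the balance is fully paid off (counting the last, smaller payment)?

232 months

Monthly rate r = 21.5%/12 = 1.79167% = 0.0179167.
While 3% of the post-interest balance exceeds £50.00, each month B ← (B·(1+r))·(1 − 0.03), i.e. B shrinks by the factor (1+r)·0.97 = 0.98738.
This holds for months 1–183. Entering month 184 the balance is £1,619.43; 3% of the post-interest balance is now below £50.00, so the flat £50.00 minimum applies from here.
From month 184 a fixed £50.00 at rate r clears £1,619.43 in 49 more payments. Total: 183 + 49 = 232 months.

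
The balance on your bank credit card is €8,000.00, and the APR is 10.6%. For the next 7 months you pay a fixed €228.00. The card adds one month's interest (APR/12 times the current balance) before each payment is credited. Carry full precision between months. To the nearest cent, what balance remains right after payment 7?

Monthly rate r = 10.6%/12 = 0.883333% = 0.00883333.
Each month: B ← B·(1+r) − €228.00.
Month 1: interest €70.67; balance after payment €7,842.67.
Month 2: interest €69.28; balance after payment €7,683.94.
Month 3: interest €67.87; balance after payment €7,523.82.
Month 4: interest €66.46; balance after payment €7,362.28.
Month 5: interest €65.03; balance after payment €7,199.31.
Month 6: interest €63.59; balance after payment €7,034.91.
Month 7: interest €62.14; balance after payment €6,869.05.

€6,869.05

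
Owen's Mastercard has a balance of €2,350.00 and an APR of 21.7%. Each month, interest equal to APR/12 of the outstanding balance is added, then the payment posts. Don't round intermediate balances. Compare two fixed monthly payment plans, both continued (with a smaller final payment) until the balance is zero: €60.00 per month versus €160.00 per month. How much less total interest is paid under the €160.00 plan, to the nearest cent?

Monthly rate r = 21.7%/12 = 1.80833% = 0.0180833.
At €60.00/mo: n = ⌈−ln(1 − rB₀/P)/ln(1+r)⌉ = 69 payments (last €44.38); total interest = total paid − €2,350.00 = €1,774.38.
At €160.00/mo: 18 payments (last €36.23); total interest €406.23.
Interest saved = €1,774.38 − €406.23 = €1,368.15.

€1,368.15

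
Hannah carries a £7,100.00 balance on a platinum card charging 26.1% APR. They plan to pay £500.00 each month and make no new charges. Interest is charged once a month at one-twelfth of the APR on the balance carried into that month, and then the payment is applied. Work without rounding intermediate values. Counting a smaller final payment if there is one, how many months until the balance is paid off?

Monthly rate r = 26.1%/12 = 2.175% = 0.02175.
Recurrence: B ← B·(1+r) − £500.00.
Month 1: interest £154.43; balance after payment £6,754.43.
Month 2: interest £146.91; balance after payment £6,401.33.
Closed form: n = −ln(1 − rB₀/P)/ln(1+r) = −ln(0.69115)/ln(1.02175) ≈ 17.168, so the balance reaches zero during payment 18.

18 months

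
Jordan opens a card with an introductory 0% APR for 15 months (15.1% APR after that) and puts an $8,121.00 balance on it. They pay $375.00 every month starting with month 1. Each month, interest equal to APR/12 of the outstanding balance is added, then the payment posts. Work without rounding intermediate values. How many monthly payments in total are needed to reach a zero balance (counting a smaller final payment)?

22 months

Promo months 1–15 at r₀ = 0%/12 = 0; months 16+ at r₁ = 15.1%/12 = 0.0125833.
After month 15 (no interest yet): B = $8,121.00 − 15·$375.00 = $2,496.00.
Then at r₁ with $375.00/mo: n₂ = −ln(1 − r₁·B/P)/ln(1+r₁) ≈ 6.99 → 7 more payments.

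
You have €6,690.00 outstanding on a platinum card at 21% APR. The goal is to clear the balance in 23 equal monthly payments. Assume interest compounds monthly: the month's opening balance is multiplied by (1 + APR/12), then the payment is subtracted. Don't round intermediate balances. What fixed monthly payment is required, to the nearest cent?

Monthly rate r = 21%/12 = 1.75% = 0.0175.
Level-payment amortization: P = B₀·r / (1 − (1+r)^(−n)) = 6690.00·0.0175 / (1 − 1.0175^(−23)).
Denominator 1 − (1+r)^(−23) = 0.329021834.
P = 117.075 / 0.329021834 ≈ 355.83.

€355.83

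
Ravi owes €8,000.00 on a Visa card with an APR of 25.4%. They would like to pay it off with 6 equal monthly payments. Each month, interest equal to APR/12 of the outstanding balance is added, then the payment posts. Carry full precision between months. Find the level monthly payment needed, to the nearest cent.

Monthly rate r = 25.4%/12 = 2.11667% = 0.0211667.
Level-payment amortization: P = B₀·r / (1 − (1+r)^(−n)) = 8000.00·0.0211667 / (1 − 1.02117^(−6)).
Denominator 1 − (1+r)^(−6) = 0.118098218.
P = 169.333 / 0.118098218 ≈ 1433.83.

€1,433.83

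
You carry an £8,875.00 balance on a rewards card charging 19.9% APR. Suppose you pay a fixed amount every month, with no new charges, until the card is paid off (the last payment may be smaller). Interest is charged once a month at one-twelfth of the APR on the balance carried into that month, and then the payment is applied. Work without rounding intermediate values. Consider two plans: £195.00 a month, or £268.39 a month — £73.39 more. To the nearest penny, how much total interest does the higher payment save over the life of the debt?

Monthly rate r = 19.9%/12 = 1.65833% = 0.0165833.
At £195.00/mo: n = ⌈−ln(1 − rB₀/P)/ln(1+r)⌉ = 86 payments (last £88.98); total interest = total paid − £8,875.00 = £7,788.98.
At £268.39/mo: 49 payments (last £88.94); total interest £4,096.66.
Interest saved = £7,788.98 − £4,096.66 = £3,692.32.

£3,692.32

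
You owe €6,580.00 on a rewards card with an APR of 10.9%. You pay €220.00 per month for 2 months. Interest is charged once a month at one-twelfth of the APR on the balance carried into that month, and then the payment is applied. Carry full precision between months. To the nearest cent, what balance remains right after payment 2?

€6,258.08

Monthly rate r = 10.9%/12 = 0.908333% = 0.00908333.
Each month: B ← B·(1+r) − €220.00.
Month 1: interest €59.77; balance after payment €6,419.77.
Month 2: interest €58.31; balance after payment €6,258.08.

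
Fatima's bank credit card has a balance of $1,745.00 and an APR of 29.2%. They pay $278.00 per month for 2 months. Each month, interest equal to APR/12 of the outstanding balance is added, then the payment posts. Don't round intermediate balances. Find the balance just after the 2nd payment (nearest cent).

$1,268.19

Monthly rate r = 29.2%/12 = 2.43333% = 0.0243333.
Each month: B ← B·(1+r) − $278.00.
Month 1: interest $42.46; balance after payment $1,509.46.
Month 2: interest $36.73; balance after payment $1,268.19.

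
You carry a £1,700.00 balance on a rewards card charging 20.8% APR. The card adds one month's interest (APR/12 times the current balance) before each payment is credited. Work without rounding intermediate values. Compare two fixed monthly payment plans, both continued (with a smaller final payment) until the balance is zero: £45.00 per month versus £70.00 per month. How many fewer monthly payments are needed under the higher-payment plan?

30 fewer payments

Monthly rate r = 20.8%/12 = 1.73333% = 0.0173333.
At £45.00/mo: n = ⌈−ln(1 − rB₀/P)/ln(1+r)⌉ = 62 payments (last £40.36); total interest = total paid − £1,700.00 = £1,085.36.
At £70.00/mo: 32 payments (last £55.66); total interest £525.66.
Payments saved = 62 − 32 = 30.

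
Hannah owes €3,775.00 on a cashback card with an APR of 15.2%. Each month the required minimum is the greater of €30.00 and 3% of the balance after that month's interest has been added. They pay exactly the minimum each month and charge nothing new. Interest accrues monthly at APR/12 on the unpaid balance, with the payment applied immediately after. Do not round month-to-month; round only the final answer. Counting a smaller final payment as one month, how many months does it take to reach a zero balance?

118 months

Monthly rate r = 15.2%/12 = 1.26667% = 0.0126667.
While 3% of the post-interest balance exceeds €30.00, each month B ← (B·(1+r))·(1 − 0.03), i.e. B shrinks by the factor (1+r)·0.97 = 0.98229.
This holds for months 1–76. Entering month 77 the balance is €970.56; 3% of the post-interest balance is now below €30.00, so the flat €30.00 minimum applies from here.
From month 77 a fixed €30.00 at rate r clears €970.56 in 42 more payments. Total: 76 + 42 = 118 months.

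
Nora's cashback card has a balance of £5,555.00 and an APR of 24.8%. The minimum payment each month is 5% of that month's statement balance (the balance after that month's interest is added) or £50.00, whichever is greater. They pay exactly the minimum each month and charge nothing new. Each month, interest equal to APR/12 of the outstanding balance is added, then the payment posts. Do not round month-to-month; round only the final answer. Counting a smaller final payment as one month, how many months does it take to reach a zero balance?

Monthly rate r = 24.8%/12 = 2.06667% = 0.0206667.
While 5% of the post-interest balance exceeds £50.00, each month B ← (B·(1+r))·(1 − 0.05), i.e. B shrinks by the factor (1+r)·0.95 = 0.96963.
This holds for months 1–57. Entering month 58 the balance is £957.89; 5% of the post-interest balance is now below £50.00, so the flat £50.00 minimum applies from here.
From month 58 a fixed £50.00 at rate r clears £957.89 in 25 more payments. Total: 57 + 25 = 82 months.

82 months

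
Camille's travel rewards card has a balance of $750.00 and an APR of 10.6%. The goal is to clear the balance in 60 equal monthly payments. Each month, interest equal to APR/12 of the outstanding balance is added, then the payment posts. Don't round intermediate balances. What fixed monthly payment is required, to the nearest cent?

Monthly rate r = 10.6%/12 = 0.883333% = 0.00883333.
Level-payment amortization: P = B₀·r / (1 − (1+r)^(−n)) = 750.00·0.00883333 / (1 − 1.00883^(−60)).
Denominator 1 − (1+r)^(−60) = 0.41002367.
P = 6.625 / 0.41002367 ≈ 16.16.

$16.16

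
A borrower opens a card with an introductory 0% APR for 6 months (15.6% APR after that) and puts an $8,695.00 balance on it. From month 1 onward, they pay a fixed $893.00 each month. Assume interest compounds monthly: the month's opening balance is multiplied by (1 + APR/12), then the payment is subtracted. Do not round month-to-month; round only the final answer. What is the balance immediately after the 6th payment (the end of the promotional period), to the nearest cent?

$3,337.00

Promo months 1–6 at r₀ = 0%/12 = 0; months 7+ at r₁ = 15.6%/12 = 0.013.
After month 6 (no interest yet): B = $8,695.00 − 6·$893.00 = $3,337.00.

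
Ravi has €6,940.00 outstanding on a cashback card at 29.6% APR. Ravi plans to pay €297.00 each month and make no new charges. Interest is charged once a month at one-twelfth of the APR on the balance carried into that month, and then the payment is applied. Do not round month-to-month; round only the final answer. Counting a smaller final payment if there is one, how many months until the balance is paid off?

36 payments

Monthly rate r = 29.6%/12 = 2.46667% = 0.0246667.
Recurrence: B ← B·(1+r) − €297.00.
Month 1: interest €171.19; balance after payment €6,814.19.
Month 2: interest €168.08; balance after payment €6,685.27.
Closed form: n = −ln(1 − rB₀/P)/ln(1+r) = −ln(0.42361)/ln(1.02467) ≈ 35.249, so the balance reaches zero during payment 36.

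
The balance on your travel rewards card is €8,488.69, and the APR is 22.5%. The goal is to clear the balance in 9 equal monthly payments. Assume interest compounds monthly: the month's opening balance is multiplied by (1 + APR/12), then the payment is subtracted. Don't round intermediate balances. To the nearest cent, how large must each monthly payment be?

€1,033.80

Monthly rate r = 22.5%/12 = 1.875% = 0.01875.
Level-payment amortization: P = B₀·r / (1 − (1+r)^(−n)) = 8488.69·0.01875 / (1 − 1.01875^(−9)).
Denominator 1 − (1+r)^(−9) = 0.153959011.
P = 159.163 / 0.153959011 ≈ 1033.80.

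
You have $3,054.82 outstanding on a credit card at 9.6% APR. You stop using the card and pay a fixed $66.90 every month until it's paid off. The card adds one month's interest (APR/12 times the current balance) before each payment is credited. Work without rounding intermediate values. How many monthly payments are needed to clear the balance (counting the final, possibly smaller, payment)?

58 payments

Monthly rate r = 9.6%/12 = 0.8% = 0.008.
Recurrence: B ← B·(1+r) − $66.90.
Month 1: interest $24.44; balance after payment $3,012.36.
Month 2: interest $24.10; balance after payment $2,969.56.
Closed form: n = −ln(1 − rB₀/P)/ln(1+r) = −ln(0.6347)/ln(1.008) ≈ 57.052, so the balance reaches zero during payment 58.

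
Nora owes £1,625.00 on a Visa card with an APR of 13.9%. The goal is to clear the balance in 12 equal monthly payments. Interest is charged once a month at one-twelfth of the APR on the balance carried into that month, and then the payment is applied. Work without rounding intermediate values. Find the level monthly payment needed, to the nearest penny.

£145.83

Monthly rate r = 13.9%/12 = 1.15833% = 0.0115833.
Level-payment amortization: P = B₀·r / (1 − (1+r)^(−n)) = 1625.00·0.0115833 / (1 − 1.01158^(−12)).
Denominator 1 − (1+r)^(−12) = 0.129076487.
P = 18.8229 / 0.129076487 ≈ 145.83.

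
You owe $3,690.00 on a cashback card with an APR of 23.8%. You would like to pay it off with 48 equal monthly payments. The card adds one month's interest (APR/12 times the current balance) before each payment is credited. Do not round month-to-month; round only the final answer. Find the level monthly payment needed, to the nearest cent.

$119.89

Monthly rate r = 23.8%/12 = 1.98333% = 0.0198333.
Level-payment amortization: P = B₀·r / (1 − (1+r)^(−n)) = 3690.00·0.0198333 / (1 − 1.01983^(−48)).
Denominator 1 − (1+r)^(−48) = 0.610418554.
P = 73.185 / 0.610418554 ≈ 119.89.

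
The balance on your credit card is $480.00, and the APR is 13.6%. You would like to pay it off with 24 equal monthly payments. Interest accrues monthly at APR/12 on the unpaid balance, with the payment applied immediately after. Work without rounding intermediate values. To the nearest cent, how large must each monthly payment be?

$22.96

Monthly rate r = 13.6%/12 = 1.13333% = 0.0113333.
Level-payment amortization: P = B₀·r / (1 − (1+r)^(−n)) = 480.00·0.0113333 / (1 − 1.01133^(−24)).
Denominator 1 − (1+r)^(−24) = 0.236979373.
P = 5.44 / 0.236979373 ≈ 22.96.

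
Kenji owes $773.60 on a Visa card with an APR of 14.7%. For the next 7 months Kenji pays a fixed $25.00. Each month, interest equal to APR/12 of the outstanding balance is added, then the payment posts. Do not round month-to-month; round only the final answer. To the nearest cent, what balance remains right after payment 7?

$660.86

Monthly rate r = 14.7%/12 = 1.225% = 0.01225.
Each month: B ← B·(1+r) − $25.00.
Month 1: interest $9.48; balance after payment $758.08.
Month 2: interest $9.29; balance after payment $742.36.
Month 3: interest $9.09; balance after payment $726.46.
Month 4: interest $8.90; balance after payment $710.36.
Month 5: interest $8.70; balance after payment $694.06.
Month 6: interest $8.50; balance after payment $677.56.
Month 7: interest $8.30; balance after payment $660.86.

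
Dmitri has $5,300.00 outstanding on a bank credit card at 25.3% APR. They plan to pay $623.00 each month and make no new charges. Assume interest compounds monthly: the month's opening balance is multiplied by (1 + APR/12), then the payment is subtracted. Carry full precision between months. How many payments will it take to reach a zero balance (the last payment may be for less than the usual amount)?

Monthly rate r = 25.3%/12 = 2.10833% = 0.0210833.
Recurrence: B ← B·(1+r) − $623.00.
Month 1: interest $111.74; balance after payment $4,788.74.
Month 2: interest $100.96; balance after payment $4,266.70.
Closed form: n = −ln(1 − rB₀/P)/ln(1+r) = −ln(0.82064)/ln(1.02108) ≈ 9.474, so the balance reaches zero during payment 10.

10 payments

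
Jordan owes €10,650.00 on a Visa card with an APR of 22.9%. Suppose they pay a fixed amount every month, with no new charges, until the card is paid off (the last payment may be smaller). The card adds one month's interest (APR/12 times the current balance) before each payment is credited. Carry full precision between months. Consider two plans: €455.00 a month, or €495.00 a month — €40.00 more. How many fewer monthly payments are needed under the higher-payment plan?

4 fewer payments

Monthly rate r = 22.9%/12 = 1.90833% = 0.0190833.
At €455.00/mo: n = ⌈−ln(1 − rB₀/P)/ln(1+r)⌉ = 32 payments (last €140.56); total interest = total paid − €10,650.00 = €3,595.56.
At €495.00/mo: 28 payments (last €477.32); total interest €3,192.32.
Payments saved = 32 − 28 = 4.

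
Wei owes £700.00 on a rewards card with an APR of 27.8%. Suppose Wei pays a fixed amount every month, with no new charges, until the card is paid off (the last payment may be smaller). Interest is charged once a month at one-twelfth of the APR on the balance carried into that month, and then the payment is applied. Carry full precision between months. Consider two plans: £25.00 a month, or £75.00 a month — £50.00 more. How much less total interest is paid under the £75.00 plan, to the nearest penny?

Monthly rate r = 27.8%/12 = 2.31667% = 0.0231667.
At £25.00/mo: n = ⌈−ln(1 − rB₀/P)/ln(1+r)⌉ = 46 payments (last £16.89); total interest = total paid − £700.00 = £441.89.
At £75.00/mo: 11 payments (last £48.03); total interest £98.03.
Interest saved = £441.89 − £98.03 = £343.86.

£343.86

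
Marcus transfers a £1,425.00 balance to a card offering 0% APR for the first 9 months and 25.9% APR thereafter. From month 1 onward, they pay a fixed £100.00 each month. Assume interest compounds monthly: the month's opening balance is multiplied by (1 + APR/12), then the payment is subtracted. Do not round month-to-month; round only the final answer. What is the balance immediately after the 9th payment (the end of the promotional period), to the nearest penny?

£525.00

Promo months 1–9 at r₀ = 0%/12 = 0; months 10+ at r₁ = 25.9%/12 = 0.0215833.
After month 9 (no interest yet): B = £1,425.00 − 9·£100.00 = £525.00.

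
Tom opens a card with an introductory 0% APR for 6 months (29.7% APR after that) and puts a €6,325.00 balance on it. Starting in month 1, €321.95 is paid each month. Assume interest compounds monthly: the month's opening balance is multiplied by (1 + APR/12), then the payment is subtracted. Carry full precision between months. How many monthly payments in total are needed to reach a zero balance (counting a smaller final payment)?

23 months

Promo months 1–6 at r₀ = 0%/12 = 0; months 7+ at r₁ = 29.7%/12 = 0.02475.
After month 6 (no interest yet): B = €6,325.00 − 6·€321.95 = €4,393.30.
Then at r₁ with €321.95/mo: n₂ = −ln(1 − r₁·B/P)/ln(1+r₁) ≈ 16.86 → 17 more payments.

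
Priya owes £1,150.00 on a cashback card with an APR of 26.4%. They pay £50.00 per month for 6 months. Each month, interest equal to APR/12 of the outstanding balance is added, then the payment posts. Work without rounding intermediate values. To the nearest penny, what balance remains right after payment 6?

£993.41

Monthly rate r = 26.4%/12 = 2.2% = 0.022.
Each month: B ← B·(1+r) − £50.00.
Month 1: interest £25.30; balance after payment £1,125.30.
Month 2: interest £24.76; balance after payment £1,100.06.
Month 3: interest £24.20; balance after payment £1,074.26.
Month 4: interest £23.63; balance after payment £1,047.89.
Month 5: interest £23.05; balance after payment £1,020.95.
Month 6: interest £22.46; balance after payment £993.41.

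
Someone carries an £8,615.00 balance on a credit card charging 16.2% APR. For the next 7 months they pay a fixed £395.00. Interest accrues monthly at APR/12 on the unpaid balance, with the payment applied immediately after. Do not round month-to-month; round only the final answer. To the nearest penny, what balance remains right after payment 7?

£6,583.30

Monthly rate r = 16.2%/12 = 1.35% = 0.0135.
Each month: B ← B·(1+r) − £395.00.
Month 1: interest £116.30; balance after payment £8,336.30.
Month 2: interest £112.54; balance after payment £8,053.84.
Month 3: interest £108.73; balance after payment £7,767.57.
Month 4: interest £104.86; balance after payment £7,477.43.
Month 5: interest £100.95; balance after payment £7,183.38.
Month 6: interest £96.98; balance after payment £6,885.35.
Month 7: interest £92.95; balance after payment £6,583.30.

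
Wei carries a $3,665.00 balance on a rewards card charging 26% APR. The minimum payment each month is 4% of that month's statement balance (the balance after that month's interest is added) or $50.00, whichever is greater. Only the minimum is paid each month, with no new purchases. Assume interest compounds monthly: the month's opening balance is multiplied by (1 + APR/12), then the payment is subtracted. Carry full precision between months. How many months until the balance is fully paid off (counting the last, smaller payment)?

Monthly rate r = 26%/12 = 2.16667% = 0.0216667.
While 4% of the post-interest balance exceeds $50.00, each month B ← (B·(1+r))·(1 − 0.04), i.e. B shrinks by the factor (1+r)·0.96 = 0.9808.
This holds for months 1–57. Entering month 58 the balance is $1,213.84; 4% of the post-interest balance is now below $50.00, so the flat $50.00 minimum applies from here.
From month 58 a fixed $50.00 at rate r clears $1,213.84 in 35 more payments. Total: 57 + 35 = 92 months.

92 months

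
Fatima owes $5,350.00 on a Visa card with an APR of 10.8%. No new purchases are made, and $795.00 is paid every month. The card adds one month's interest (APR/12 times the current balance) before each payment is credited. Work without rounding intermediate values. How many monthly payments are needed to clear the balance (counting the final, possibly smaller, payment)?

Monthly rate r = 10.8%/12 = 0.9% = 0.009.
Recurrence: B ← B·(1+r) − $795.00.
Month 1: interest $48.15; balance after payment $4,603.15.
Month 2: interest $41.43; balance after payment $3,849.58.
Closed form: n = −ln(1 − rB₀/P)/ln(1+r) = −ln(0.93943)/ln(1.009) ≈ 6.973, so the balance reaches zero during payment 7.

7 months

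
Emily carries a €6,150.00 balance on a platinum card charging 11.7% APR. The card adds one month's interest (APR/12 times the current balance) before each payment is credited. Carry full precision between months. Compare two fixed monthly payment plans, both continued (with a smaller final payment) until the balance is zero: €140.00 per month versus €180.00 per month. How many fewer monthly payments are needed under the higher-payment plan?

Monthly rate r = 11.7%/12 = 0.975% = 0.00975.
At €140.00/mo: n = ⌈−ln(1 − rB₀/P)/ln(1+r)⌉ = 58 payments (last €88.02); total interest = total paid − €6,150.00 = €1,918.02.
At €180.00/mo: 42 payments (last €136.31); total interest €1,366.31.
Payments saved = 58 − 42 = 16.

16 fewer payments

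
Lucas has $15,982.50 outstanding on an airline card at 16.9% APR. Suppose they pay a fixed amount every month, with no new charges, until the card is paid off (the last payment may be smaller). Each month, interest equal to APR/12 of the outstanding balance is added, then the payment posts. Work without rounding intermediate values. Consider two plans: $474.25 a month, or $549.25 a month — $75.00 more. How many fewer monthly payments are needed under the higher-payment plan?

9 fewer payments

Monthly rate r = 16.9%/12 = 1.40833% = 0.0140833.
At $474.25/mo: n = ⌈−ln(1 − rB₀/P)/ln(1+r)⌉ = 47 payments (last $10.68); total interest = total paid − $15,982.50 = $5,843.68.
At $549.25/mo: 38 payments (last $387.99); total interest $4,727.74.
Payments saved = 47 − 38 = 9.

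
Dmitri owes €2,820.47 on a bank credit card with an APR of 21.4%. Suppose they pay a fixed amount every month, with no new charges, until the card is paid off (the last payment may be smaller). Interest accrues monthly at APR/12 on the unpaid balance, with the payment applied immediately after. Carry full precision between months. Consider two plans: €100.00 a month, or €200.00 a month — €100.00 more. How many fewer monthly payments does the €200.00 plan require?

Monthly rate r = 21.4%/12 = 1.78333% = 0.0178333.
At €100.00/mo: n = ⌈−ln(1 − rB₀/P)/ln(1+r)⌉ = 40 payments (last €55.44); total interest = total paid − €2,820.47 = €1,134.97.
At €200.00/mo: 17 payments (last €77.97); total interest €457.50.
Payments saved = 40 − 17 = 23.

23 fewer payments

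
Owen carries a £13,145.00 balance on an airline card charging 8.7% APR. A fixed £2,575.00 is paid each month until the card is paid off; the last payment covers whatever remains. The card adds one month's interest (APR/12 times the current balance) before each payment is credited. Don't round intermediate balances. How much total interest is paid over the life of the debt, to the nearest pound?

£300

Monthly rate r = 8.7%/12 = 0.725% = 0.00725.
Payoff takes n = ⌈−ln(1 − rB₀/P)/ln(1+r)⌉ = ⌈5.221⌉ = 6 payments; the last is £569.52.
Total paid = 5·£2,575.00 + £569.52 = £13,444.52.
Total interest = total paid − principal = £13,444.52 − £13,145.00 = £299.52.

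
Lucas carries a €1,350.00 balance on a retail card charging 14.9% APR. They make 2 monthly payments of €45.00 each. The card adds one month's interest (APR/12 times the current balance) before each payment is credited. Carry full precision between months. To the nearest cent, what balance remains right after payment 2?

€1,293.17

Monthly rate r = 14.9%/12 = 1.24167% = 0.0124167.
Each month: B ← B·(1+r) − €45.00.
Month 1: interest €16.76; balance after payment €1,321.76.
Month 2: interest €16.41; balance after payment €1,293.17.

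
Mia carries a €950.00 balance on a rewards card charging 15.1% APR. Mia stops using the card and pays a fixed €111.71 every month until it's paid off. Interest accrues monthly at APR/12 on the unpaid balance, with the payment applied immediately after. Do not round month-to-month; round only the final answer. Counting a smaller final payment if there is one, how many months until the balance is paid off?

Monthly rate r = 15.1%/12 = 1.25833% = 0.0125833.
Recurrence: B ← B·(1+r) − €111.71.
Month 1: interest €11.95; balance after payment €850.24.
Month 2: interest €10.70; balance after payment €749.23.
Closed form: n = −ln(1 − rB₀/P)/ln(1+r) = −ln(0.89299)/ln(1.01258) ≈ 9.051, so the balance reaches zero during payment 10.

10 payments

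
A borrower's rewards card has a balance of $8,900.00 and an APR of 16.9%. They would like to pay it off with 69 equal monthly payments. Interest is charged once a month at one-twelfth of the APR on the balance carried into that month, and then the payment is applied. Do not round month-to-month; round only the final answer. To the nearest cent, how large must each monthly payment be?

$202.49

Monthly rate r = 16.9%/12 = 1.40833% = 0.0140833.
Level-payment amortization: P = B₀·r / (1 − (1+r)^(−n)) = 8900.00·0.0140833 / (1 − 1.01408^(−69)).
Denominator 1 − (1+r)^(−69) = 0.619005689.
P = 125.342 / 0.619005689 ≈ 202.49.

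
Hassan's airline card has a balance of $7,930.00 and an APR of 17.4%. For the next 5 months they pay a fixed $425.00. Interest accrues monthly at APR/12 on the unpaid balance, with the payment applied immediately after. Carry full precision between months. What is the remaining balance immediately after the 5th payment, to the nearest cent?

$6,334.32

Monthly rate r = 17.4%/12 = 1.45% = 0.0145.
Each month: B ← B·(1+r) − $425.00.
Month 1: interest $114.98; balance after payment $7,619.98.
Month 2: interest $110.49; balance after payment $7,305.47.
Month 3: interest $105.93; balance after payment $6,986.40.
Month 4: interest $101.30; balance after payment $6,662.71.
Month 5: interest $96.61; balance after payment $6,334.32.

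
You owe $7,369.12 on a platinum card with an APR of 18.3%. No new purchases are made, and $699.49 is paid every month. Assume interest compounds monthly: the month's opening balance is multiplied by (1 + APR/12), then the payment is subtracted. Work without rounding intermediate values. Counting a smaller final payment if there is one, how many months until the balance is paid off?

Monthly rate r = 18.3%/12 = 1.525% = 0.01525.
Recurrence: B ← B·(1+r) − $699.49.
Month 1: interest $112.38; balance after payment $6,782.01.
Month 2: interest $103.43; balance after payment $6,185.94.
Closed form: n = −ln(1 − rB₀/P)/ln(1+r) = −ln(0.83934)/ln(1.01525) ≈ 11.572, so the balance reaches zero during payment 12.

12 payments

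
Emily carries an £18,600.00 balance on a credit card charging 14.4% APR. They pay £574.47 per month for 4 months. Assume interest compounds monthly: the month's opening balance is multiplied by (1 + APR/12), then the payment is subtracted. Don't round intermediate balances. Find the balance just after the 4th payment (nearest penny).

£17,169.43

Monthly rate r = 14.4%/12 = 1.2% = 0.012.
Each month: B ← B·(1+r) − £574.47.
Month 1: interest £223.20; balance after payment £18,248.73.
Month 2: interest £218.98; balance after payment £17,893.24.
Month 3: interest £214.72; balance after payment £17,533.49.
Month 4: interest £210.40; balance after payment £17,169.43.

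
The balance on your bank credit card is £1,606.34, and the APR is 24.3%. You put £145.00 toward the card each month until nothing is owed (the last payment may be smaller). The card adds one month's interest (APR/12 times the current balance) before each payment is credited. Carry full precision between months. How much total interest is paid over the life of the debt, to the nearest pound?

Monthly rate r = 24.3%/12 = 2.025% = 0.02025.
Payoff takes n = ⌈−ln(1 − rB₀/P)/ln(1+r)⌉ = ⌈12.671⌉ = 13 payments; the last is £97.68.
Total paid = 12·£145.00 + £97.68 = £1,837.68.
Total interest = total paid − principal = £1,837.68 − £1,606.34 = £231.34.

£231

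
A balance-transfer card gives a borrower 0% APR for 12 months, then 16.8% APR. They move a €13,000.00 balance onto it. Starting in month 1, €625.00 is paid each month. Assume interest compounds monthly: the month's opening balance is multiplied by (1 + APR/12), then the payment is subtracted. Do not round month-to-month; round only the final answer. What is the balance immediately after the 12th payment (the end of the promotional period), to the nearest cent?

€5,500.00

Promo months 1–12 at r₀ = 0%/12 = 0; months 13+ at r₁ = 16.8%/12 = 0.014.
After month 12 (no interest yet): B = €13,000.00 − 12·€625.00 = €5,500.00.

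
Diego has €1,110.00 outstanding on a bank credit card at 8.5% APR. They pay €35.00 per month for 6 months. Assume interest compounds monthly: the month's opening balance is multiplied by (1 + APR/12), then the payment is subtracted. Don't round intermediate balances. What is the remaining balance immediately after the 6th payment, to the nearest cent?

Monthly rate r = 8.5%/12 = 0.708333% = 0.00708333.
Each month: B ← B·(1+r) − €35.00.
Month 1: interest €7.86; balance after payment €1,082.86.
Month 2: interest €7.67; balance after payment €1,055.53.
Month 3: interest €7.48; balance after payment €1,028.01.
Month 4: interest €7.28; balance after payment €1,000.29.
Month 5: interest €7.09; balance after payment €972.38.
Month 6: interest €6.89; balance after payment €944.26.

€944.26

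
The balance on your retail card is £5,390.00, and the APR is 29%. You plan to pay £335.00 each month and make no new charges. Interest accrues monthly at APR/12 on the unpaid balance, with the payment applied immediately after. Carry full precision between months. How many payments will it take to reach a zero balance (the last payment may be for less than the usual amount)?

Monthly rate r = 29%/12 = 2.41667% = 0.0241667.
Recurrence: B ← B·(1+r) − £335.00.
Month 1: interest £130.26; balance after payment £5,185.26.
Month 2: interest £125.31; balance after payment £4,975.57.
Closed form: n = −ln(1 − rB₀/P)/ln(1+r) = −ln(0.61117)/ln(1.02417) ≈ 20.620, so the balance reaches zero during payment 21.

21 months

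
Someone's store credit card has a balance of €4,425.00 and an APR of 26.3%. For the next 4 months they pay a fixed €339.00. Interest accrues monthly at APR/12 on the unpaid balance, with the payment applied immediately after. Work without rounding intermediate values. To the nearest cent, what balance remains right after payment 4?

€3,424.63

Monthly rate r = 26.3%/12 = 2.19167% = 0.0219167.
Each month: B ← B·(1+r) − €339.00.
Month 1: interest €96.98; balance after payment €4,182.98.
Month 2: interest €91.68; balance after payment €3,935.66.
Month 3: interest €86.26; balance after payment €3,682.91.
Month 4: interest €80.72; balance after payment €3,424.63.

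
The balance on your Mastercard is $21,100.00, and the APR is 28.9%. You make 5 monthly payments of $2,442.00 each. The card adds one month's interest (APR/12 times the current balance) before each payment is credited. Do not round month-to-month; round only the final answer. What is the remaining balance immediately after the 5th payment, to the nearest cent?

Monthly rate r = 28.9%/12 = 2.40833% = 0.0240833.
Each month: B ← B·(1+r) − $2,442.00.
Month 1: interest $508.16; balance after payment $19,166.16.
Month 2: interest $461.58; balance after payment $17,185.74.
Month 3: interest $413.89; balance after payment $15,157.63.
Month 4: interest $365.05; balance after payment $13,080.68.
Month 5: interest $315.03; balance after payment $10,953.71.

$10,953.71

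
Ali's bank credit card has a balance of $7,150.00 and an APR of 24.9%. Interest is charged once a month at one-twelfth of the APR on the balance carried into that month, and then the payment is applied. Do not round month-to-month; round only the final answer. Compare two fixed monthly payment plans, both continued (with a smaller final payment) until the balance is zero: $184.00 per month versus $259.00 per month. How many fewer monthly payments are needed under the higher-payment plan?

38 fewer payments

Monthly rate r = 24.9%/12 = 2.075% = 0.02075.
At $184.00/mo: n = ⌈−ln(1 − rB₀/P)/ln(1+r)⌉ = 80 payments (last $170.91); total interest = total paid − $7,150.00 = $7,556.91.
At $259.00/mo: 42 payments (last $108.16); total interest $3,577.16.
Payments saved = 80 − 42 = 38.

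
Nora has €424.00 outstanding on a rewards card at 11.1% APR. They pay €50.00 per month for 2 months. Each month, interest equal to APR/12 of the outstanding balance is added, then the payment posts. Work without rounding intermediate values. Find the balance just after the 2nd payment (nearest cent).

€331.42

Monthly rate r = 11.1%/12 = 0.925% = 0.00925.
Each month: B ← B·(1+r) − €50.00.
Month 1: interest €3.92; balance after payment €377.92.
Month 2: interest €3.50; balance after payment €331.42.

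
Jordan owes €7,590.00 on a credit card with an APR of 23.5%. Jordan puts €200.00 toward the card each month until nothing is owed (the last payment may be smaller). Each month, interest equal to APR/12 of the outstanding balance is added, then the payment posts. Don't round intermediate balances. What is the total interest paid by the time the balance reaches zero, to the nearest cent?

Monthly rate r = 23.5%/12 = 1.95833% = 0.0195833.
Payoff takes n = ⌈−ln(1 − rB₀/P)/ln(1+r)⌉ = ⌈70.094⌉ = 71 payments; the last is €18.99.
Total paid = 70·€200.00 + €18.99 = €14,018.99.
Total interest = total paid − principal = €14,018.99 − €7,590.00 = €6,428.99.

€6,428.99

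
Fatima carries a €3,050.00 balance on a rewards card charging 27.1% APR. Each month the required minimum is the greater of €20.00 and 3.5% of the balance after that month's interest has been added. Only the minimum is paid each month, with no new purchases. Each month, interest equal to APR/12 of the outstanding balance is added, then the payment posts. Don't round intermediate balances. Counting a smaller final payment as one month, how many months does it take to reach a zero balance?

Monthly rate r = 27.1%/12 = 2.25833% = 0.0225833.
While 3.5% of the post-interest balance exceeds €20.00, each month B ← (B·(1+r))·(1 − 0.035), i.e. B shrinks by the factor (1+r)·0.965 = 0.98679.
This holds for months 1–128. Entering month 129 the balance is €556.20; 3.5% of the post-interest balance is now below €20.00, so the flat €20.00 minimum applies from here.
From month 129 a fixed €20.00 at rate r clears €556.20 in 45 more payments. Total: 128 + 45 = 173 months.

173 months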